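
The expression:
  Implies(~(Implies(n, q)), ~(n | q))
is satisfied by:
  {q: True, n: False}
  {n: False, q: False}
  {n: True, q: True}


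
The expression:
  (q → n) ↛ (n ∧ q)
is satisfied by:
  {q: False}


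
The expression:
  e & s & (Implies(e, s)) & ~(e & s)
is never true.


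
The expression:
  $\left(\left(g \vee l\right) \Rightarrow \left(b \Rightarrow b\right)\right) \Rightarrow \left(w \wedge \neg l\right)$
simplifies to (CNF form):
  $w \wedge \neg l$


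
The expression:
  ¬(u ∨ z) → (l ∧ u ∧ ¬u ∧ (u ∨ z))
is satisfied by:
  {z: True, u: True}
  {z: True, u: False}
  {u: True, z: False}


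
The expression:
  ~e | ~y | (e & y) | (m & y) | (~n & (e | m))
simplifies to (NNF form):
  True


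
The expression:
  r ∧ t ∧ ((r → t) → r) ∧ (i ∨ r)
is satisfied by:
  {t: True, r: True}


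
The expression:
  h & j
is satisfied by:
  {h: True, j: True}


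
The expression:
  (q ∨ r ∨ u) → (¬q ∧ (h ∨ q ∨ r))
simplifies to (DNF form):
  (h ∧ ¬q) ∨ (r ∧ ¬q) ∨ (¬q ∧ ¬u)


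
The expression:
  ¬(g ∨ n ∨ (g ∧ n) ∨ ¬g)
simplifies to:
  False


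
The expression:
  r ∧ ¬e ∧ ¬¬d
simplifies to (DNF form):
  d ∧ r ∧ ¬e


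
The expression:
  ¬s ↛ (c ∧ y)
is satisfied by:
  {s: False, c: False, y: False}
  {y: True, s: False, c: False}
  {c: True, s: False, y: False}


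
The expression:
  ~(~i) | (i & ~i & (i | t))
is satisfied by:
  {i: True}


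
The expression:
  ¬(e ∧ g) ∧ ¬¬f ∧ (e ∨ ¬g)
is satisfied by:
  {f: True, g: False}


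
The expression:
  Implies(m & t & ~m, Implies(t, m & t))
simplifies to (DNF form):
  True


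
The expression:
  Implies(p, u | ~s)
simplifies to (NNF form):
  u | ~p | ~s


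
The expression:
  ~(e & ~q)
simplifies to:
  q | ~e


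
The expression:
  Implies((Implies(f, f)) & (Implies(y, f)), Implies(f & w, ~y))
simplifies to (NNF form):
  ~f | ~w | ~y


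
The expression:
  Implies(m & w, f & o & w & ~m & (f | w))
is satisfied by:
  {w: False, m: False}
  {m: True, w: False}
  {w: True, m: False}


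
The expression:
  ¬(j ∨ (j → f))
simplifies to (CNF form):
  False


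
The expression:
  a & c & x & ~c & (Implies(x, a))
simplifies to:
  False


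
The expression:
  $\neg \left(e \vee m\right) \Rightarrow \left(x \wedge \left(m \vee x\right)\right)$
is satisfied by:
  {x: True, m: True, e: True}
  {x: True, m: True, e: False}
  {x: True, e: True, m: False}
  {x: True, e: False, m: False}
  {m: True, e: True, x: False}
  {m: True, e: False, x: False}
  {e: True, m: False, x: False}


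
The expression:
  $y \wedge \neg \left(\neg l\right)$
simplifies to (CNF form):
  $l \wedge y$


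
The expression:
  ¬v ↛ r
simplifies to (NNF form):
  r ∨ ¬v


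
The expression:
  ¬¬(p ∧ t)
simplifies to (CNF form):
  p ∧ t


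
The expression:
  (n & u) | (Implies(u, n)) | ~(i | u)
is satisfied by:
  {n: True, u: False}
  {u: False, n: False}
  {u: True, n: True}


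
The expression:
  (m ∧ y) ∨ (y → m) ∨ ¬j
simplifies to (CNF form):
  m ∨ ¬j ∨ ¬y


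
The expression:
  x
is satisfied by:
  {x: True}


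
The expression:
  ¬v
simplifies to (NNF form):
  ¬v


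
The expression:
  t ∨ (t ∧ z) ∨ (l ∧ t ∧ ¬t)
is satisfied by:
  {t: True}


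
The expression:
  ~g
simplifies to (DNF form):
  ~g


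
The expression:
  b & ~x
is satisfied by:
  {b: True, x: False}


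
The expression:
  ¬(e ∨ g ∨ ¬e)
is never true.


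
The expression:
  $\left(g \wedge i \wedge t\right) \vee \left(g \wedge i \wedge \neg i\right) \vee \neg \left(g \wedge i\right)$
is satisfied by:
  {t: True, g: False, i: False}
  {g: False, i: False, t: False}
  {i: True, t: True, g: False}
  {i: True, g: False, t: False}
  {t: True, g: True, i: False}
  {g: True, t: False, i: False}
  {i: True, g: True, t: True}


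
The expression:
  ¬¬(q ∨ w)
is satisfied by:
  {q: True, w: True}
  {q: True, w: False}
  {w: True, q: False}


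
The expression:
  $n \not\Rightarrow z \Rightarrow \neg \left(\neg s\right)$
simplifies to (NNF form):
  $s \vee z \vee \neg n$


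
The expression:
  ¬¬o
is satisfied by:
  {o: True}


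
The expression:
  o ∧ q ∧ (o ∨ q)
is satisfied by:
  {o: True, q: True}


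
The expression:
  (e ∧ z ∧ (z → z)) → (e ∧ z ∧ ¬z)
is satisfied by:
  {e: False, z: False}
  {z: True, e: False}
  {e: True, z: False}


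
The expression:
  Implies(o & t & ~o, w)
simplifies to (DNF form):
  True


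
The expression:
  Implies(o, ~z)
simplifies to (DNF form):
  ~o | ~z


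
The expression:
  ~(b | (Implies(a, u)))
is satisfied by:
  {a: True, u: False, b: False}


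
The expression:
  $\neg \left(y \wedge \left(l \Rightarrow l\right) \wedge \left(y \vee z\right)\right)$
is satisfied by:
  {y: False}


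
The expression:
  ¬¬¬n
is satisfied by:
  {n: False}


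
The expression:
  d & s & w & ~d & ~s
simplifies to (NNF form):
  False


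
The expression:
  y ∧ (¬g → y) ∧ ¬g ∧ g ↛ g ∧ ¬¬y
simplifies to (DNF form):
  False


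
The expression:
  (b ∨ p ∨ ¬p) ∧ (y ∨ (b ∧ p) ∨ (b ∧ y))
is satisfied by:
  {y: True, p: True, b: True}
  {y: True, p: True, b: False}
  {y: True, b: True, p: False}
  {y: True, b: False, p: False}
  {p: True, b: True, y: False}


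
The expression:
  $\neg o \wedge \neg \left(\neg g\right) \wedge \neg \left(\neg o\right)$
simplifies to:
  $\text{False}$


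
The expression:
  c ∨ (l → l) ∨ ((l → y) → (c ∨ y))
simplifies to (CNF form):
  True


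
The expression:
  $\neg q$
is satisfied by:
  {q: False}


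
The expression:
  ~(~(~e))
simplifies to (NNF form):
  ~e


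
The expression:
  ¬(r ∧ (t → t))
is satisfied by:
  {r: False}


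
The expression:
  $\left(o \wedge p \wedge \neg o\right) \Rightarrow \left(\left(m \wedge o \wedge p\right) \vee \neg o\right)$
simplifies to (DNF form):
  $\text{True}$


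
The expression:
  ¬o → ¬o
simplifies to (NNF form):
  True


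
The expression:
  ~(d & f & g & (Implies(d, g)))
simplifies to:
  ~d | ~f | ~g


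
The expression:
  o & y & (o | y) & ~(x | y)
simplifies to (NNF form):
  False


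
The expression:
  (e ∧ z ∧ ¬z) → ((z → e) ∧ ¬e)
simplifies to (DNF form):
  True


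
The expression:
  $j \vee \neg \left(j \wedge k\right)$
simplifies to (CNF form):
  $\text{True}$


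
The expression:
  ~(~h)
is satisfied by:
  {h: True}


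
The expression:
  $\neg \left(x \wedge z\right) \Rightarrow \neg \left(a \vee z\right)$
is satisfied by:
  {x: True, z: False, a: False}
  {z: False, a: False, x: False}
  {x: True, z: True, a: False}
  {x: True, a: True, z: True}


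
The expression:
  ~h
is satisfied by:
  {h: False}


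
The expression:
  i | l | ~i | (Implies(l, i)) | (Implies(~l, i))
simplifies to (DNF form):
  True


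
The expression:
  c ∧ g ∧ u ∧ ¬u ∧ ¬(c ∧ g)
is never true.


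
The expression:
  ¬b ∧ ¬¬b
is never true.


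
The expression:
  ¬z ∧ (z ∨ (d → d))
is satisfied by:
  {z: False}


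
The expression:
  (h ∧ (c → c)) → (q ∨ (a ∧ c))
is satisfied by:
  {a: True, q: True, c: True, h: False}
  {a: True, q: True, c: False, h: False}
  {q: True, c: True, h: False, a: False}
  {q: True, c: False, h: False, a: False}
  {a: True, c: True, h: False, q: False}
  {a: True, c: False, h: False, q: False}
  {c: True, a: False, h: False, q: False}
  {c: False, a: False, h: False, q: False}
  {a: True, q: True, h: True, c: True}
  {a: True, q: True, h: True, c: False}
  {q: True, h: True, c: True, a: False}
  {q: True, h: True, c: False, a: False}
  {a: True, h: True, c: True, q: False}


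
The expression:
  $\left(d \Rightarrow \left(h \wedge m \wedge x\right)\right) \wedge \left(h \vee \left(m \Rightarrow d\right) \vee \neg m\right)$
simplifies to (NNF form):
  $\left(h \vee \neg m\right) \wedge \left(m \vee \neg d\right) \wedge \left(x \vee \neg d\right)$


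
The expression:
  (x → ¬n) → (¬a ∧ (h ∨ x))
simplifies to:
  (h ∧ ¬a) ∨ (n ∧ x) ∨ (x ∧ ¬a)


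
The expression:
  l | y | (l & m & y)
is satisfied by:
  {y: True, l: True}
  {y: True, l: False}
  {l: True, y: False}


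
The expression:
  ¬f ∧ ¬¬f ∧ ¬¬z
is never true.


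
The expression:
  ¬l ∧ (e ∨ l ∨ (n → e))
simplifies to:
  ¬l ∧ (e ∨ ¬n)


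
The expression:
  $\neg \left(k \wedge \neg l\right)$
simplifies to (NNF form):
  $l \vee \neg k$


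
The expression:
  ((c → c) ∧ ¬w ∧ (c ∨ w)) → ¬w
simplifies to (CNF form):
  True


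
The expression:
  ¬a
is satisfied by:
  {a: False}


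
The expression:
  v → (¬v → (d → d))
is always true.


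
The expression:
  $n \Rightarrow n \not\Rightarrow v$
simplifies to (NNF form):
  $\neg n \vee \neg v$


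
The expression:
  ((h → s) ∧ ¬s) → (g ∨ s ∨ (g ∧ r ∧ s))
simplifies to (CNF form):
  g ∨ h ∨ s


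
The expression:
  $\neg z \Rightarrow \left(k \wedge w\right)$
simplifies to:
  $z \vee \left(k \wedge w\right)$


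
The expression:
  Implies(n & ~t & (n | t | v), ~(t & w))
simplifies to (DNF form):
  True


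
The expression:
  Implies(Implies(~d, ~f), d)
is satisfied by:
  {d: True, f: True}
  {d: True, f: False}
  {f: True, d: False}


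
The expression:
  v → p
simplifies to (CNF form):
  p ∨ ¬v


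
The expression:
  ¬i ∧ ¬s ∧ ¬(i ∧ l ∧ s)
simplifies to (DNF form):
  ¬i ∧ ¬s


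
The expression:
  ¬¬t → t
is always true.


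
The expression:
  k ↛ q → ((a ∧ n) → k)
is always true.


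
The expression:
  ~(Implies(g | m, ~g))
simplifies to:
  g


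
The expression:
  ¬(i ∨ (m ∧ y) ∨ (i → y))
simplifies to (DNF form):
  False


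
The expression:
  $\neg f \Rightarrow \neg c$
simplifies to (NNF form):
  $f \vee \neg c$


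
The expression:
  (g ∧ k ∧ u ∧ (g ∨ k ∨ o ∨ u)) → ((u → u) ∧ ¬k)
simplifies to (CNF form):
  ¬g ∨ ¬k ∨ ¬u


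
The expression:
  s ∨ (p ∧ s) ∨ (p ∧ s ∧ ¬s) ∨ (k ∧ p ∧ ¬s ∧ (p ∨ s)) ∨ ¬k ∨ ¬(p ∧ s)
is always true.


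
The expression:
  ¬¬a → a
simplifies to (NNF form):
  True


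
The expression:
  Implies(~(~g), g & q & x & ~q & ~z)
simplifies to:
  ~g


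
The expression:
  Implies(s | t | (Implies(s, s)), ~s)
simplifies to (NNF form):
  ~s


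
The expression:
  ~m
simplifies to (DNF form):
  ~m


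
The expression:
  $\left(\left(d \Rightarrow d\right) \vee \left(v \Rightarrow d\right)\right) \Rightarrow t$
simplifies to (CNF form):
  $t$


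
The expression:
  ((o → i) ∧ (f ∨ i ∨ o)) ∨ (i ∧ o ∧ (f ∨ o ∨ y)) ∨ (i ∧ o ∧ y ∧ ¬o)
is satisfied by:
  {i: True, f: True, o: False}
  {i: True, f: False, o: False}
  {i: True, o: True, f: True}
  {i: True, o: True, f: False}
  {f: True, o: False, i: False}


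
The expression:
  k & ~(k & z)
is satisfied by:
  {k: True, z: False}


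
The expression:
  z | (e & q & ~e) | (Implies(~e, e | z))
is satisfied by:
  {z: True, e: True}
  {z: True, e: False}
  {e: True, z: False}


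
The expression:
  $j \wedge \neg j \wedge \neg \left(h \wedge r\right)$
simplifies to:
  $\text{False}$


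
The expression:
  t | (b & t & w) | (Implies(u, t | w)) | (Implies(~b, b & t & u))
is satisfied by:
  {b: True, t: True, w: True, u: False}
  {b: True, t: True, u: False, w: False}
  {b: True, w: True, u: False, t: False}
  {b: True, u: False, w: False, t: False}
  {t: True, w: True, u: False, b: False}
  {t: True, u: False, w: False, b: False}
  {w: True, t: False, u: False, b: False}
  {t: False, u: False, w: False, b: False}
  {t: True, b: True, u: True, w: True}
  {t: True, b: True, u: True, w: False}
  {b: True, u: True, w: True, t: False}
  {b: True, u: True, t: False, w: False}
  {w: True, u: True, t: True, b: False}
  {u: True, t: True, b: False, w: False}
  {u: True, w: True, b: False, t: False}


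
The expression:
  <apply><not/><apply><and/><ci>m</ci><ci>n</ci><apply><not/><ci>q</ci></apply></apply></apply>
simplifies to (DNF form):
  <apply><or/><ci>q</ci><apply><not/><ci>m</ci></apply><apply><not/><ci>n</ci></apply></apply>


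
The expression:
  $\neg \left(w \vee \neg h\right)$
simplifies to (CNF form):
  $h \wedge \neg w$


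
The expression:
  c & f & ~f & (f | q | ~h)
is never true.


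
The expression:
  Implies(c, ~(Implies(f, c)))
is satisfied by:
  {c: False}


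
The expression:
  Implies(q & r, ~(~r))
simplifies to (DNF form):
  True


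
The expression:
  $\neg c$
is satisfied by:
  {c: False}


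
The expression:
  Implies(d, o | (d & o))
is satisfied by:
  {o: True, d: False}
  {d: False, o: False}
  {d: True, o: True}


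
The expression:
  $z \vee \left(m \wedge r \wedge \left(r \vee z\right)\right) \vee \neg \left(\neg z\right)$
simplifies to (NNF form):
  $z \vee \left(m \wedge r\right)$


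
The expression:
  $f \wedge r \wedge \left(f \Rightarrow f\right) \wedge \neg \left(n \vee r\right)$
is never true.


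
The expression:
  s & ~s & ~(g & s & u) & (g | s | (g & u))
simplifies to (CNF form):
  False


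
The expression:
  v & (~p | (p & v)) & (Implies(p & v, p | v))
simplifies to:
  v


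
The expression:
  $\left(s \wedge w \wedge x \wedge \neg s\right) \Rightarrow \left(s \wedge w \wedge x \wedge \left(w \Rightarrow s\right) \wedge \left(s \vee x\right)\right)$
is always true.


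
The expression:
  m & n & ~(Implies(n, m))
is never true.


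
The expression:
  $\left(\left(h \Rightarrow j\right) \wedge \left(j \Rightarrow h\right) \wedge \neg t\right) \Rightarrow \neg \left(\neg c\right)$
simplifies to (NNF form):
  $c \vee t \vee \left(h \wedge \neg j\right) \vee \left(j \wedge \neg h\right)$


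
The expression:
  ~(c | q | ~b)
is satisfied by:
  {b: True, q: False, c: False}


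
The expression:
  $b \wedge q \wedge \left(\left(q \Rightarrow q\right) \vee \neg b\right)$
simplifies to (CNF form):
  $b \wedge q$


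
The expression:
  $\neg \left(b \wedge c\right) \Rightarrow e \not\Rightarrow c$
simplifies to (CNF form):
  $\left(b \vee e\right) \wedge \left(b \vee \neg c\right) \wedge \left(c \vee e\right) \wedge \left(c \vee \neg c\right)$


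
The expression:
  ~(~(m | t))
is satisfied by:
  {t: True, m: True}
  {t: True, m: False}
  {m: True, t: False}


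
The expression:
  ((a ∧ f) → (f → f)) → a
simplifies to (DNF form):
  a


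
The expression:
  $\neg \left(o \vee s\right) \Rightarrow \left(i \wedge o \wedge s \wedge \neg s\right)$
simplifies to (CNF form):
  $o \vee s$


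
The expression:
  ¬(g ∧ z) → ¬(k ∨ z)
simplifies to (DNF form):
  (g ∧ z) ∨ (¬k ∧ ¬z)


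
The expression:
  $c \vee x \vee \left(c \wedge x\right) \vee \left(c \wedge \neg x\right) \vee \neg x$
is always true.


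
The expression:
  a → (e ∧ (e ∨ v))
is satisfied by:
  {e: True, a: False}
  {a: False, e: False}
  {a: True, e: True}


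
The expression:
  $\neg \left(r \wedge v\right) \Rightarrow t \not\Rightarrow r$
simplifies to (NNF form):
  $\left(r \wedge v\right) \vee \left(t \wedge \neg r\right)$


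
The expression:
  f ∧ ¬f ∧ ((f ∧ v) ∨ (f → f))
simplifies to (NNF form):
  False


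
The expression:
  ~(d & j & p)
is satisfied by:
  {p: False, d: False, j: False}
  {j: True, p: False, d: False}
  {d: True, p: False, j: False}
  {j: True, d: True, p: False}
  {p: True, j: False, d: False}
  {j: True, p: True, d: False}
  {d: True, p: True, j: False}


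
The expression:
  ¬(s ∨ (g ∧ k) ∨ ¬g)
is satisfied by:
  {g: True, k: False, s: False}


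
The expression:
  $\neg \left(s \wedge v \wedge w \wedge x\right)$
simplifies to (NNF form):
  $\neg s \vee \neg v \vee \neg w \vee \neg x$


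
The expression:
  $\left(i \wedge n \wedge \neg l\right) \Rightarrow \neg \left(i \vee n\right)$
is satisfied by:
  {l: True, n: False, i: False}
  {l: False, n: False, i: False}
  {i: True, l: True, n: False}
  {i: True, l: False, n: False}
  {n: True, l: True, i: False}
  {n: True, l: False, i: False}
  {n: True, i: True, l: True}


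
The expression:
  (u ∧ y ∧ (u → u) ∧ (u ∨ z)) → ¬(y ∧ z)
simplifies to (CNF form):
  ¬u ∨ ¬y ∨ ¬z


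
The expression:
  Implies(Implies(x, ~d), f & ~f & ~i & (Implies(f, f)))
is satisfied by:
  {d: True, x: True}


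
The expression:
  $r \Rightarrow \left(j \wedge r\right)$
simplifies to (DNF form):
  $j \vee \neg r$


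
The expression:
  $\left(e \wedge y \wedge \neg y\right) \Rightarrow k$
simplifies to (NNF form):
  $\text{True}$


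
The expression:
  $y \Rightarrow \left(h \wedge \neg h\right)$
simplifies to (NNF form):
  $\neg y$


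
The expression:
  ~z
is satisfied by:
  {z: False}


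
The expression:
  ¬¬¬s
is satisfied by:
  {s: False}


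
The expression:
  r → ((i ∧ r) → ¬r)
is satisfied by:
  {i: False, r: False}
  {r: True, i: False}
  {i: True, r: False}


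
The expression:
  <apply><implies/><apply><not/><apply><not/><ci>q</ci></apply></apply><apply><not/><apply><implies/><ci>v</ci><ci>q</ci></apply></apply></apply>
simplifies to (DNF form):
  <apply><not/><ci>q</ci></apply>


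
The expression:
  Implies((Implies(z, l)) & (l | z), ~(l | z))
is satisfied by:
  {l: False}


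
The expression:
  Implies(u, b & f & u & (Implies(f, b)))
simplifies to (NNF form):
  ~u | (b & f)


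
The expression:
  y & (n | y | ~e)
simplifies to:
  y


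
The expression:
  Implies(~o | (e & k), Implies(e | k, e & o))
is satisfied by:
  {o: True, e: False, k: False}
  {o: True, k: True, e: False}
  {o: True, e: True, k: False}
  {o: True, k: True, e: True}
  {k: False, e: False, o: False}


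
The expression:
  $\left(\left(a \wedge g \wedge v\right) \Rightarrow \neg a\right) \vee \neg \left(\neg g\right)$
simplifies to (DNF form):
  $\text{True}$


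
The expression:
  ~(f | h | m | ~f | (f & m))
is never true.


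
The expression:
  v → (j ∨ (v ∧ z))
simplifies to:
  j ∨ z ∨ ¬v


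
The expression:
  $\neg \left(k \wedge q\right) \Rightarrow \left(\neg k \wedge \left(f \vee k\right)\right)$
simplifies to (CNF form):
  $\left(f \vee k\right) \wedge \left(f \vee q\right) \wedge \left(k \vee \neg k\right) \wedge \left(q \vee \neg k\right)$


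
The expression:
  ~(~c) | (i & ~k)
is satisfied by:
  {i: True, c: True, k: False}
  {c: True, k: False, i: False}
  {i: True, c: True, k: True}
  {c: True, k: True, i: False}
  {i: True, k: False, c: False}


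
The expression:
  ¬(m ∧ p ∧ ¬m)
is always true.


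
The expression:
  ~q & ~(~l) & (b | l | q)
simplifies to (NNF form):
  l & ~q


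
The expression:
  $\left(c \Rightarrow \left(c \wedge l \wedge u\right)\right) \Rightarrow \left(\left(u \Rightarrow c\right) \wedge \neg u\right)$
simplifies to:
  $\left(c \wedge \neg l\right) \vee \neg u$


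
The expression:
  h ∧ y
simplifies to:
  h ∧ y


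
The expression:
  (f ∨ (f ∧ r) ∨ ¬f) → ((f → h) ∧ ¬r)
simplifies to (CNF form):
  ¬r ∧ (h ∨ ¬f)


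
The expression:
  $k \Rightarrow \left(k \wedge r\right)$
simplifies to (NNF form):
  $r \vee \neg k$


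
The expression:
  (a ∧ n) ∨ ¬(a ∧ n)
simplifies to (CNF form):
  True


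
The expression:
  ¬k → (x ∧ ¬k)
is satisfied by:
  {x: True, k: True}
  {x: True, k: False}
  {k: True, x: False}


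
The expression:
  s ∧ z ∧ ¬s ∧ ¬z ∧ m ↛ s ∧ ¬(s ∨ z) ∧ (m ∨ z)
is never true.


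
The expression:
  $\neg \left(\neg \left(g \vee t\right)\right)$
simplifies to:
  $g \vee t$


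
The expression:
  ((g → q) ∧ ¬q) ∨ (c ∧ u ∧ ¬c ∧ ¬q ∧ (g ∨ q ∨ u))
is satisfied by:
  {q: False, g: False}


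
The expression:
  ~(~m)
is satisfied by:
  {m: True}


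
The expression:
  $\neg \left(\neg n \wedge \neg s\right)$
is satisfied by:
  {n: True, s: True}
  {n: True, s: False}
  {s: True, n: False}


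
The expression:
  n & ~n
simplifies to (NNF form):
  False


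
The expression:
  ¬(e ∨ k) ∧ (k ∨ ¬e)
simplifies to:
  ¬e ∧ ¬k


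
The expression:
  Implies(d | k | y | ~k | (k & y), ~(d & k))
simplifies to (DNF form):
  ~d | ~k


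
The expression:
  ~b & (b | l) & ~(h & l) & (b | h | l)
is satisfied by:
  {l: True, h: False, b: False}


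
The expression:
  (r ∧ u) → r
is always true.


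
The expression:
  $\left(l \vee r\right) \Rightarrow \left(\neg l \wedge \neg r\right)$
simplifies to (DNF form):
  $\neg l \wedge \neg r$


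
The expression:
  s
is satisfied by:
  {s: True}


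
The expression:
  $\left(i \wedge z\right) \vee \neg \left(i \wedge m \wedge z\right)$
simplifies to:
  $\text{True}$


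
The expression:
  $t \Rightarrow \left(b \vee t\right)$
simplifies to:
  $\text{True}$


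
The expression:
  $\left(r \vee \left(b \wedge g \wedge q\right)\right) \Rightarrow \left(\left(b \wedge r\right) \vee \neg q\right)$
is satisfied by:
  {g: False, q: False, r: False, b: False}
  {b: True, g: False, q: False, r: False}
  {g: True, b: False, q: False, r: False}
  {b: True, g: True, q: False, r: False}
  {r: True, b: False, g: False, q: False}
  {r: True, b: True, g: False, q: False}
  {r: True, g: True, b: False, q: False}
  {r: True, b: True, g: True, q: False}
  {q: True, r: False, g: False, b: False}
  {q: True, b: True, r: False, g: False}
  {q: True, g: True, r: False, b: False}
  {b: True, q: True, r: True, g: False}
  {b: True, q: True, r: True, g: True}


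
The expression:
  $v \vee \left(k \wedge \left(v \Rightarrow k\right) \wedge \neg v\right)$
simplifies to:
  $k \vee v$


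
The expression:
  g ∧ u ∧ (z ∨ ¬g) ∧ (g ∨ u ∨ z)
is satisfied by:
  {z: True, u: True, g: True}


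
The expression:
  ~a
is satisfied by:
  {a: False}


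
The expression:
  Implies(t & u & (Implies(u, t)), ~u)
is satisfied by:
  {u: False, t: False}
  {t: True, u: False}
  {u: True, t: False}


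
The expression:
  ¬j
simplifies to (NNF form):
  ¬j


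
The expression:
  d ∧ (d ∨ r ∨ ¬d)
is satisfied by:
  {d: True}


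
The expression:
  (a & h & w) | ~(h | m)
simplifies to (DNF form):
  (h & ~h) | (a & h & w) | (~h & ~m) | (a & h & ~h) | (a & w & ~m) | (h & w & ~h) | (a & ~h & ~m) | (w & ~h & ~m)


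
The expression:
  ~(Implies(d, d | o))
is never true.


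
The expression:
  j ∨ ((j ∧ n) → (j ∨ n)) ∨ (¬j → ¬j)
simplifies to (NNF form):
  True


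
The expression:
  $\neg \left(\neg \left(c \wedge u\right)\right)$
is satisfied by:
  {c: True, u: True}


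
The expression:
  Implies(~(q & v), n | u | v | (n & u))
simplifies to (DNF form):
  n | u | v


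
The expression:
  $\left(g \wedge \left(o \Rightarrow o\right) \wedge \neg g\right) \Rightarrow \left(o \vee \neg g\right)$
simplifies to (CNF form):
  $\text{True}$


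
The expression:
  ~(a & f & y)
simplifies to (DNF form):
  ~a | ~f | ~y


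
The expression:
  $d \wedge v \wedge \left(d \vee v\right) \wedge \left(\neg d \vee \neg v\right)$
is never true.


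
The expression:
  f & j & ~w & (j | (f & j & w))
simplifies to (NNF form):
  f & j & ~w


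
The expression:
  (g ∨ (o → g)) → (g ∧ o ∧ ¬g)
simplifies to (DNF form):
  o ∧ ¬g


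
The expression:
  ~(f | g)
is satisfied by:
  {g: False, f: False}


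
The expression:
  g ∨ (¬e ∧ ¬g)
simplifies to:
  g ∨ ¬e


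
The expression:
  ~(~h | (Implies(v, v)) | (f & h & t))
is never true.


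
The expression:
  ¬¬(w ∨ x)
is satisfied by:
  {x: True, w: True}
  {x: True, w: False}
  {w: True, x: False}


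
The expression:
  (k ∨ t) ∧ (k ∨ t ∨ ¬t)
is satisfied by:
  {k: True, t: True}
  {k: True, t: False}
  {t: True, k: False}


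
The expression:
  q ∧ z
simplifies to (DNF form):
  q ∧ z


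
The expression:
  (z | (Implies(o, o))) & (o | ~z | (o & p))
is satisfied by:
  {o: True, z: False}
  {z: False, o: False}
  {z: True, o: True}


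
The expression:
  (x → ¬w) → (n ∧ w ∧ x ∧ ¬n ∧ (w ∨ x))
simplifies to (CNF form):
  w ∧ x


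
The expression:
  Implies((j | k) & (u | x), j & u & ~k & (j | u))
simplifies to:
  (u & ~k) | (~j & ~k) | (~u & ~x)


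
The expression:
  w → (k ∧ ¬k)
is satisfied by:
  {w: False}


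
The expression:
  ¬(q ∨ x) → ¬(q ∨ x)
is always true.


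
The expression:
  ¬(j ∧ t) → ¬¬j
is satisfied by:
  {j: True}


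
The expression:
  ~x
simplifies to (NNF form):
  ~x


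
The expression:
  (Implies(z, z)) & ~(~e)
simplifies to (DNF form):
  e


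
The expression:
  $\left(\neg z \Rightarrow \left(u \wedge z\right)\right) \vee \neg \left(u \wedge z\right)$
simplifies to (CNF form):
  $\text{True}$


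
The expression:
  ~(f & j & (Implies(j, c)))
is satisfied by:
  {c: False, j: False, f: False}
  {f: True, c: False, j: False}
  {j: True, c: False, f: False}
  {f: True, j: True, c: False}
  {c: True, f: False, j: False}
  {f: True, c: True, j: False}
  {j: True, c: True, f: False}


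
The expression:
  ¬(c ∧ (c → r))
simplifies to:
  ¬c ∨ ¬r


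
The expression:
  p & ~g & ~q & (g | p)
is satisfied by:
  {p: True, q: False, g: False}


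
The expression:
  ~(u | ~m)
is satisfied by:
  {m: True, u: False}


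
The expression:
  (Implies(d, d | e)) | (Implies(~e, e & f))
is always true.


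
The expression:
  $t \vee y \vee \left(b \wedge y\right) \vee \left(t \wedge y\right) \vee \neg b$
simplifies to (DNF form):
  $t \vee y \vee \neg b$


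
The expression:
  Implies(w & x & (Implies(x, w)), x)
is always true.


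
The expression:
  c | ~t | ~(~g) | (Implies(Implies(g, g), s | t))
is always true.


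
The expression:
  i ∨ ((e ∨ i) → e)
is always true.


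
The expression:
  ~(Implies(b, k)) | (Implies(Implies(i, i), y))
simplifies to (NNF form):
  y | (b & ~k)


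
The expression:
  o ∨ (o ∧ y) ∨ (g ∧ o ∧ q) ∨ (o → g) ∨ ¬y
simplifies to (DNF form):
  True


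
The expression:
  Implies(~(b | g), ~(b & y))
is always true.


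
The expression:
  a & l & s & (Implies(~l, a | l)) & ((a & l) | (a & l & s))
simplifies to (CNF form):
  a & l & s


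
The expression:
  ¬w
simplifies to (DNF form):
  ¬w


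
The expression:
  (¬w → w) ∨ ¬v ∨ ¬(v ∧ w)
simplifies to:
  True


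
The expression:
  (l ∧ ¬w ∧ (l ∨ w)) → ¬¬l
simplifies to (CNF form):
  True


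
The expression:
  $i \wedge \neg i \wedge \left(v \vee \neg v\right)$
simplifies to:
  $\text{False}$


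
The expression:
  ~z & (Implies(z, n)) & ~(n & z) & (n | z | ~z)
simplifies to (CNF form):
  ~z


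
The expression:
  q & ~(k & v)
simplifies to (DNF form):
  (q & ~k) | (q & ~v)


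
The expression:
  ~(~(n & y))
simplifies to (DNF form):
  n & y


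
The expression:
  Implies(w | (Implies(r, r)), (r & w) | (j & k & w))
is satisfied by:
  {r: True, j: True, w: True, k: True}
  {r: True, j: True, w: True, k: False}
  {r: True, w: True, k: True, j: False}
  {r: True, w: True, k: False, j: False}
  {j: True, w: True, k: True, r: False}


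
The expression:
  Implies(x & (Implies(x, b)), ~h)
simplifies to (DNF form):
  ~b | ~h | ~x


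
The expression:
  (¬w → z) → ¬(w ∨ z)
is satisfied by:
  {w: False, z: False}


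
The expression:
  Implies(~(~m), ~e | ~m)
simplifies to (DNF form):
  ~e | ~m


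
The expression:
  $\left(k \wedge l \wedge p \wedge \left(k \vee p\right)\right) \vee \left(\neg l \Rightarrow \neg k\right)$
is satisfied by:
  {l: True, k: False}
  {k: False, l: False}
  {k: True, l: True}


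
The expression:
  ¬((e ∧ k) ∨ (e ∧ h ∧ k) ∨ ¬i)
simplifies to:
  i ∧ (¬e ∨ ¬k)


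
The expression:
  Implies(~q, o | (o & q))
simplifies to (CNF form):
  o | q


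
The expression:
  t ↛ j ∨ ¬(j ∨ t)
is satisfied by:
  {j: False}


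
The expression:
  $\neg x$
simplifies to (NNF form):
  $\neg x$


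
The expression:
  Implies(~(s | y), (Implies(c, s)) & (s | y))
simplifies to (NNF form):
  s | y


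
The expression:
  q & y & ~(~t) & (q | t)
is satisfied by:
  {t: True, y: True, q: True}


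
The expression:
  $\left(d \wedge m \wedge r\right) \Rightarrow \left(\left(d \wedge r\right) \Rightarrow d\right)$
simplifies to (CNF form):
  $\text{True}$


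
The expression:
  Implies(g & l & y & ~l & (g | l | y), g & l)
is always true.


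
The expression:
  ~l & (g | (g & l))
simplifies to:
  g & ~l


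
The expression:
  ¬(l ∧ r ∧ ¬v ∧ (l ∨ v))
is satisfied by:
  {v: True, l: False, r: False}
  {l: False, r: False, v: False}
  {r: True, v: True, l: False}
  {r: True, l: False, v: False}
  {v: True, l: True, r: False}
  {l: True, v: False, r: False}
  {r: True, l: True, v: True}


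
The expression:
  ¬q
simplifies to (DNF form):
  ¬q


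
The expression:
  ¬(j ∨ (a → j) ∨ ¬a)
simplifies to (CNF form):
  a ∧ ¬j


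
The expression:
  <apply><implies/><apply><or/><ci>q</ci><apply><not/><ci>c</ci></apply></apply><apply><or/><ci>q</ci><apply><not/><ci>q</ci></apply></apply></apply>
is always true.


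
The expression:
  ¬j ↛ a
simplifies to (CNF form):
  ¬a ∧ ¬j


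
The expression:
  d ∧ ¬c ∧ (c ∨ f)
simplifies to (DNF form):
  d ∧ f ∧ ¬c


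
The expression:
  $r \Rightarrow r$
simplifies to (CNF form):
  $\text{True}$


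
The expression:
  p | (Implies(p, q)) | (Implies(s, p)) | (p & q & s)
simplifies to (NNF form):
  True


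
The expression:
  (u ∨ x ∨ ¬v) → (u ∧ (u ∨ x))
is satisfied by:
  {u: True, v: True, x: False}
  {u: True, v: False, x: False}
  {x: True, u: True, v: True}
  {x: True, u: True, v: False}
  {v: True, x: False, u: False}


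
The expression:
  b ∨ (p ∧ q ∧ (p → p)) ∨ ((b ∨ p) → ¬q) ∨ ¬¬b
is always true.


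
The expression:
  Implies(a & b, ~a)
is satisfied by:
  {a: False, b: False}
  {b: True, a: False}
  {a: True, b: False}


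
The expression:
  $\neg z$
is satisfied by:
  {z: False}


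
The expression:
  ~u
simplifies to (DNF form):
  ~u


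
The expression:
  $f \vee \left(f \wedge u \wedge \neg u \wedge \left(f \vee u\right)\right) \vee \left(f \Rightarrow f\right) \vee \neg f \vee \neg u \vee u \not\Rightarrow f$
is always true.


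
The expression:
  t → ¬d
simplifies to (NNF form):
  ¬d ∨ ¬t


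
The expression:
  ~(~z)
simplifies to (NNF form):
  z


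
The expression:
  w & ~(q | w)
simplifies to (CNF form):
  False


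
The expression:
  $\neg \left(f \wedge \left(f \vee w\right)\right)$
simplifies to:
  $\neg f$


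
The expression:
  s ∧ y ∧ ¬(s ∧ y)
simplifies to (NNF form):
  False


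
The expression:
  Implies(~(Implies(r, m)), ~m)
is always true.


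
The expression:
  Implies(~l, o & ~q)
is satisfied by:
  {o: True, l: True, q: False}
  {l: True, q: False, o: False}
  {o: True, l: True, q: True}
  {l: True, q: True, o: False}
  {o: True, q: False, l: False}


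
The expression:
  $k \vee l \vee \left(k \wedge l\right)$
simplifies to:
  $k \vee l$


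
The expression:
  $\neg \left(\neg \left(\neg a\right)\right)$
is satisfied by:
  {a: False}


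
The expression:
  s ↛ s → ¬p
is always true.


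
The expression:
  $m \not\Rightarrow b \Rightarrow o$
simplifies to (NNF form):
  $b \vee o \vee \neg m$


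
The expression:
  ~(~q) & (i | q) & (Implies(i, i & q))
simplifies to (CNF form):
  q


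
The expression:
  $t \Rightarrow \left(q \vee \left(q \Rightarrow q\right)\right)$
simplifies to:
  $\text{True}$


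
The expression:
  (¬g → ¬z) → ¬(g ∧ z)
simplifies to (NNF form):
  ¬g ∨ ¬z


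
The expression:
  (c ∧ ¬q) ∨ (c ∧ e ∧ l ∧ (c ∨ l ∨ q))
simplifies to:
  c ∧ (e ∨ ¬q) ∧ (l ∨ ¬q)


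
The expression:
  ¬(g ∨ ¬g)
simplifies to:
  False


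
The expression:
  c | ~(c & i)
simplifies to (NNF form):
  True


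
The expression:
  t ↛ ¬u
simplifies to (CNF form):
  t ∧ u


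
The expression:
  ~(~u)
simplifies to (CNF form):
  u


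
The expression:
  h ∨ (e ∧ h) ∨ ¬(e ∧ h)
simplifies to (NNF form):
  True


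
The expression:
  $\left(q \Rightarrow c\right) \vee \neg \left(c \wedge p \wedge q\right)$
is always true.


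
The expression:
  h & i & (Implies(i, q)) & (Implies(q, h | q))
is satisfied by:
  {h: True, i: True, q: True}


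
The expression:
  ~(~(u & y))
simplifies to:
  u & y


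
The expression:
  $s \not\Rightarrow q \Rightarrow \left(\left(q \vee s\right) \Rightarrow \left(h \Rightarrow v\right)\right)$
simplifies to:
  $q \vee v \vee \neg h \vee \neg s$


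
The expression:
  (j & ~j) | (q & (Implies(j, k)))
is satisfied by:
  {k: True, q: True, j: False}
  {q: True, j: False, k: False}
  {j: True, k: True, q: True}


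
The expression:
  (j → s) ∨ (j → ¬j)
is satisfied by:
  {s: True, j: False}
  {j: False, s: False}
  {j: True, s: True}


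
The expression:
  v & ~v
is never true.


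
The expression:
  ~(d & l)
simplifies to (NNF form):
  ~d | ~l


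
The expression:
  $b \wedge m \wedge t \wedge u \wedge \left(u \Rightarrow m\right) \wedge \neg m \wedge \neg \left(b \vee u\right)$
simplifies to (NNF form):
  $\text{False}$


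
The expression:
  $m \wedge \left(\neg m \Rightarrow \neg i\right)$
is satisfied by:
  {m: True}


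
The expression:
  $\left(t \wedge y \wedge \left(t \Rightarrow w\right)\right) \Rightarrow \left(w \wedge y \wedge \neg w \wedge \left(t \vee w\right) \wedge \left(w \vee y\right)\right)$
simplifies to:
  $\neg t \vee \neg w \vee \neg y$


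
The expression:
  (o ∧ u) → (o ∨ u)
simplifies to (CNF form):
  True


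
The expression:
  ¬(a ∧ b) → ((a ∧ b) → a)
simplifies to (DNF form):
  True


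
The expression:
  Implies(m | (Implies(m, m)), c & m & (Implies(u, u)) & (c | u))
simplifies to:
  c & m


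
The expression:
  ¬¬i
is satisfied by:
  {i: True}


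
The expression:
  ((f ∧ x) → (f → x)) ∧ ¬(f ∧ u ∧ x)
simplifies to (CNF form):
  ¬f ∨ ¬u ∨ ¬x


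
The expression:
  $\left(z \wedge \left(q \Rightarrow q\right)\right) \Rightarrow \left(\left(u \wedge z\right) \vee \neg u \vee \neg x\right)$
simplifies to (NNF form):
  $\text{True}$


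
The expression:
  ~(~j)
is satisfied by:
  {j: True}


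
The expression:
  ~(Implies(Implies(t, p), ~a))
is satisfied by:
  {p: True, a: True, t: False}
  {a: True, t: False, p: False}
  {t: True, p: True, a: True}


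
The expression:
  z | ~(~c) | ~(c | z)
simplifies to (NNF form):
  True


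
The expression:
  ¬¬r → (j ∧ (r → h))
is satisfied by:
  {h: True, j: True, r: False}
  {h: True, j: False, r: False}
  {j: True, h: False, r: False}
  {h: False, j: False, r: False}
  {r: True, h: True, j: True}


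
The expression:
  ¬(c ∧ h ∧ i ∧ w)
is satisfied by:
  {w: False, c: False, i: False, h: False}
  {h: True, w: False, c: False, i: False}
  {i: True, w: False, c: False, h: False}
  {h: True, i: True, w: False, c: False}
  {c: True, h: False, w: False, i: False}
  {h: True, c: True, w: False, i: False}
  {i: True, c: True, h: False, w: False}
  {h: True, i: True, c: True, w: False}
  {w: True, i: False, c: False, h: False}
  {h: True, w: True, i: False, c: False}
  {i: True, w: True, h: False, c: False}
  {h: True, i: True, w: True, c: False}
  {c: True, w: True, i: False, h: False}
  {h: True, c: True, w: True, i: False}
  {i: True, c: True, w: True, h: False}


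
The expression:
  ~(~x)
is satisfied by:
  {x: True}


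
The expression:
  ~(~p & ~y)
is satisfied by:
  {y: True, p: True}
  {y: True, p: False}
  {p: True, y: False}


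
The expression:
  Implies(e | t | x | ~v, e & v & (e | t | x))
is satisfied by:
  {e: True, v: True, t: False, x: False}
  {x: True, e: True, v: True, t: False}
  {e: True, t: True, v: True, x: False}
  {x: True, e: True, t: True, v: True}
  {v: True, x: False, t: False, e: False}


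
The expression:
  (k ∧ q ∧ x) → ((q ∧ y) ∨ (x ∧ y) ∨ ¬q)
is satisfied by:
  {y: True, k: False, q: False, x: False}
  {y: False, k: False, q: False, x: False}
  {y: True, x: True, k: False, q: False}
  {x: True, y: False, k: False, q: False}
  {y: True, q: True, x: False, k: False}
  {q: True, x: False, k: False, y: False}
  {y: True, x: True, q: True, k: False}
  {x: True, q: True, y: False, k: False}
  {y: True, k: True, x: False, q: False}
  {k: True, x: False, q: False, y: False}
  {y: True, x: True, k: True, q: False}
  {x: True, k: True, y: False, q: False}
  {y: True, q: True, k: True, x: False}
  {q: True, k: True, x: False, y: False}
  {y: True, x: True, q: True, k: True}


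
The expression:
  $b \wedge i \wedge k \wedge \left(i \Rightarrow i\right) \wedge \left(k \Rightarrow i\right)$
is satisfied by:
  {i: True, b: True, k: True}


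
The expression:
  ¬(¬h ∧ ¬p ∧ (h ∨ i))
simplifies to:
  h ∨ p ∨ ¬i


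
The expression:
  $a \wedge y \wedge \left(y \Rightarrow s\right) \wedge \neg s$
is never true.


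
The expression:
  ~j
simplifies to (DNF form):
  ~j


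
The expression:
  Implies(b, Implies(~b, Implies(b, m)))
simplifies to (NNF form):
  True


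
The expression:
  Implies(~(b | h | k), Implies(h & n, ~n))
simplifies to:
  True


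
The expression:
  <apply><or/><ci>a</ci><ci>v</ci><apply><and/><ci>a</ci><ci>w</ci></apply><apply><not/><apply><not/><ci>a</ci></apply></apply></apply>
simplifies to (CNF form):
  <apply><or/><ci>a</ci><ci>v</ci></apply>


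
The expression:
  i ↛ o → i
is always true.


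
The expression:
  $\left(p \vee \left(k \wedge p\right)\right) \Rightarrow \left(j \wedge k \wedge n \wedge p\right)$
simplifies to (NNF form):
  $\left(j \wedge k \wedge n\right) \vee \neg p$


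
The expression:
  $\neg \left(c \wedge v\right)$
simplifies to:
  $\neg c \vee \neg v$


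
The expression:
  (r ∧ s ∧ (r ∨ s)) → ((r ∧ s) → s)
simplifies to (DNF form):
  True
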